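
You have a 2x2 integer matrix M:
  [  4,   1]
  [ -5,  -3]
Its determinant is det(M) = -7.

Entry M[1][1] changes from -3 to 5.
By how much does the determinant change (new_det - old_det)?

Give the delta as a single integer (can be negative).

Cofactor C_11 = 4
Entry delta = 5 - -3 = 8
Det delta = entry_delta * cofactor = 8 * 4 = 32

Answer: 32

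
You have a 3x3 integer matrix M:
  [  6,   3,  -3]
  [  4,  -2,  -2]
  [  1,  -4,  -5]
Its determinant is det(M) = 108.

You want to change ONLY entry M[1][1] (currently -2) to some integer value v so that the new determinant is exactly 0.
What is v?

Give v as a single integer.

Answer: 2

Derivation:
det is linear in entry M[1][1]: det = old_det + (v - -2) * C_11
Cofactor C_11 = -27
Want det = 0: 108 + (v - -2) * -27 = 0
  (v - -2) = -108 / -27 = 4
  v = -2 + (4) = 2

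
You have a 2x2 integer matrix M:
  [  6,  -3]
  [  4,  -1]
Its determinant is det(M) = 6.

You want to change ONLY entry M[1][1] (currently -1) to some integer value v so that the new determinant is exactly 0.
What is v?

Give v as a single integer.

det is linear in entry M[1][1]: det = old_det + (v - -1) * C_11
Cofactor C_11 = 6
Want det = 0: 6 + (v - -1) * 6 = 0
  (v - -1) = -6 / 6 = -1
  v = -1 + (-1) = -2

Answer: -2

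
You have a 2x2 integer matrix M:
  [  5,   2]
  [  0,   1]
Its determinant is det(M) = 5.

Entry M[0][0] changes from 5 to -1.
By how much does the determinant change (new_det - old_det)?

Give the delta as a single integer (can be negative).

Cofactor C_00 = 1
Entry delta = -1 - 5 = -6
Det delta = entry_delta * cofactor = -6 * 1 = -6

Answer: -6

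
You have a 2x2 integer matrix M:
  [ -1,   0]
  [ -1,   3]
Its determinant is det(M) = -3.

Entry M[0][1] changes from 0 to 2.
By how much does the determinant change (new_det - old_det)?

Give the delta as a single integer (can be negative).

Answer: 2

Derivation:
Cofactor C_01 = 1
Entry delta = 2 - 0 = 2
Det delta = entry_delta * cofactor = 2 * 1 = 2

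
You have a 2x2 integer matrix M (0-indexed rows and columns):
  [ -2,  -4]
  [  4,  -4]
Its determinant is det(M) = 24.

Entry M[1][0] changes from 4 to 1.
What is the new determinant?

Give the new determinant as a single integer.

det is linear in row 1: changing M[1][0] by delta changes det by delta * cofactor(1,0).
Cofactor C_10 = (-1)^(1+0) * minor(1,0) = 4
Entry delta = 1 - 4 = -3
Det delta = -3 * 4 = -12
New det = 24 + -12 = 12

Answer: 12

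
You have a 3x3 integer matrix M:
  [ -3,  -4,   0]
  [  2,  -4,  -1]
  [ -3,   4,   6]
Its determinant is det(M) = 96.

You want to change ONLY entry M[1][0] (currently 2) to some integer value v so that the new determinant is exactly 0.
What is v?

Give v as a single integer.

det is linear in entry M[1][0]: det = old_det + (v - 2) * C_10
Cofactor C_10 = 24
Want det = 0: 96 + (v - 2) * 24 = 0
  (v - 2) = -96 / 24 = -4
  v = 2 + (-4) = -2

Answer: -2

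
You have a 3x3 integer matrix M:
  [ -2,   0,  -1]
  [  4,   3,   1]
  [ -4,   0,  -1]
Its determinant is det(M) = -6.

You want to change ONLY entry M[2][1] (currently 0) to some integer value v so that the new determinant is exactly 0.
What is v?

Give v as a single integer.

det is linear in entry M[2][1]: det = old_det + (v - 0) * C_21
Cofactor C_21 = -2
Want det = 0: -6 + (v - 0) * -2 = 0
  (v - 0) = 6 / -2 = -3
  v = 0 + (-3) = -3

Answer: -3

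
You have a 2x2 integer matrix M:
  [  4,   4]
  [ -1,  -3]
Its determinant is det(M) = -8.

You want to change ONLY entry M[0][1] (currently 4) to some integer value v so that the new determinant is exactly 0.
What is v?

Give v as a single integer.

Answer: 12

Derivation:
det is linear in entry M[0][1]: det = old_det + (v - 4) * C_01
Cofactor C_01 = 1
Want det = 0: -8 + (v - 4) * 1 = 0
  (v - 4) = 8 / 1 = 8
  v = 4 + (8) = 12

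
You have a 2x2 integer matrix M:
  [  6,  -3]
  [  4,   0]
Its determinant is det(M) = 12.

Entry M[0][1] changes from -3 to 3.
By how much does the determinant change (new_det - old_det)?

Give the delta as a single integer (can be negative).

Cofactor C_01 = -4
Entry delta = 3 - -3 = 6
Det delta = entry_delta * cofactor = 6 * -4 = -24

Answer: -24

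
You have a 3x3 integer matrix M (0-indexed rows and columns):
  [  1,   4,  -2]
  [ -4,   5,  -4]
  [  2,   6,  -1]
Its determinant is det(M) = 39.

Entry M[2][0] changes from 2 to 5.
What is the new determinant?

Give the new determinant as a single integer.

Answer: 21

Derivation:
det is linear in row 2: changing M[2][0] by delta changes det by delta * cofactor(2,0).
Cofactor C_20 = (-1)^(2+0) * minor(2,0) = -6
Entry delta = 5 - 2 = 3
Det delta = 3 * -6 = -18
New det = 39 + -18 = 21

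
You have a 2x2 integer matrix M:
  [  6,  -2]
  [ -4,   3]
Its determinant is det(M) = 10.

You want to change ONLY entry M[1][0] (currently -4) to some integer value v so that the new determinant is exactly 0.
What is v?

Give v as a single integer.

det is linear in entry M[1][0]: det = old_det + (v - -4) * C_10
Cofactor C_10 = 2
Want det = 0: 10 + (v - -4) * 2 = 0
  (v - -4) = -10 / 2 = -5
  v = -4 + (-5) = -9

Answer: -9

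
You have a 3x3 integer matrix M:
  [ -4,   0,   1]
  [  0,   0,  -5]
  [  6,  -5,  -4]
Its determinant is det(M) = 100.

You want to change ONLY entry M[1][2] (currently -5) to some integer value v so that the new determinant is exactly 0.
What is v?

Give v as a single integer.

Answer: 0

Derivation:
det is linear in entry M[1][2]: det = old_det + (v - -5) * C_12
Cofactor C_12 = -20
Want det = 0: 100 + (v - -5) * -20 = 0
  (v - -5) = -100 / -20 = 5
  v = -5 + (5) = 0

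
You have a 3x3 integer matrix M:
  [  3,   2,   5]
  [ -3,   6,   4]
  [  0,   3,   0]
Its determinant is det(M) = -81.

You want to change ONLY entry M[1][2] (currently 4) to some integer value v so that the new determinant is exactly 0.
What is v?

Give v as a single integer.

Answer: -5

Derivation:
det is linear in entry M[1][2]: det = old_det + (v - 4) * C_12
Cofactor C_12 = -9
Want det = 0: -81 + (v - 4) * -9 = 0
  (v - 4) = 81 / -9 = -9
  v = 4 + (-9) = -5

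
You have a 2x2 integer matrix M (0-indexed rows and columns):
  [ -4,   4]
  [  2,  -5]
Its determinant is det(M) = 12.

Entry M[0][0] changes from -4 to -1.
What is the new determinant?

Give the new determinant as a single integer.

det is linear in row 0: changing M[0][0] by delta changes det by delta * cofactor(0,0).
Cofactor C_00 = (-1)^(0+0) * minor(0,0) = -5
Entry delta = -1 - -4 = 3
Det delta = 3 * -5 = -15
New det = 12 + -15 = -3

Answer: -3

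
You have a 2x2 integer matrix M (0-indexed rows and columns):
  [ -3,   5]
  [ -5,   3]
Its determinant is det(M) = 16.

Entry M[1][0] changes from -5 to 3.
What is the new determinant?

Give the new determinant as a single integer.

Answer: -24

Derivation:
det is linear in row 1: changing M[1][0] by delta changes det by delta * cofactor(1,0).
Cofactor C_10 = (-1)^(1+0) * minor(1,0) = -5
Entry delta = 3 - -5 = 8
Det delta = 8 * -5 = -40
New det = 16 + -40 = -24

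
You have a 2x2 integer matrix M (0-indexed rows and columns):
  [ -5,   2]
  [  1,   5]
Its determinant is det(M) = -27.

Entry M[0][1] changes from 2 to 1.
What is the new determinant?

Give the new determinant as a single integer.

Answer: -26

Derivation:
det is linear in row 0: changing M[0][1] by delta changes det by delta * cofactor(0,1).
Cofactor C_01 = (-1)^(0+1) * minor(0,1) = -1
Entry delta = 1 - 2 = -1
Det delta = -1 * -1 = 1
New det = -27 + 1 = -26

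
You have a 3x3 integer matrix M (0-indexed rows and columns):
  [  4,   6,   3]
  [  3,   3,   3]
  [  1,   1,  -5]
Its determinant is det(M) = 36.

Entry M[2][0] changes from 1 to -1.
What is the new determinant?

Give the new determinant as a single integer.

det is linear in row 2: changing M[2][0] by delta changes det by delta * cofactor(2,0).
Cofactor C_20 = (-1)^(2+0) * minor(2,0) = 9
Entry delta = -1 - 1 = -2
Det delta = -2 * 9 = -18
New det = 36 + -18 = 18

Answer: 18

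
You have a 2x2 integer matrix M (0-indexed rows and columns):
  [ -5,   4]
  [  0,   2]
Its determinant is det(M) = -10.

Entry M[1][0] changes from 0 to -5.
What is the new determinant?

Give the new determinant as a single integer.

Answer: 10

Derivation:
det is linear in row 1: changing M[1][0] by delta changes det by delta * cofactor(1,0).
Cofactor C_10 = (-1)^(1+0) * minor(1,0) = -4
Entry delta = -5 - 0 = -5
Det delta = -5 * -4 = 20
New det = -10 + 20 = 10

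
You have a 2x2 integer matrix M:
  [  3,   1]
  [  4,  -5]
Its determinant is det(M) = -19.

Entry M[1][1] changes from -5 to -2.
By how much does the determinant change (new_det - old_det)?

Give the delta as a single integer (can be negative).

Cofactor C_11 = 3
Entry delta = -2 - -5 = 3
Det delta = entry_delta * cofactor = 3 * 3 = 9

Answer: 9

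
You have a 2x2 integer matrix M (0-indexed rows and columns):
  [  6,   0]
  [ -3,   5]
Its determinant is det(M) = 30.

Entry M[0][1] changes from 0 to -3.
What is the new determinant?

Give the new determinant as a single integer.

det is linear in row 0: changing M[0][1] by delta changes det by delta * cofactor(0,1).
Cofactor C_01 = (-1)^(0+1) * minor(0,1) = 3
Entry delta = -3 - 0 = -3
Det delta = -3 * 3 = -9
New det = 30 + -9 = 21

Answer: 21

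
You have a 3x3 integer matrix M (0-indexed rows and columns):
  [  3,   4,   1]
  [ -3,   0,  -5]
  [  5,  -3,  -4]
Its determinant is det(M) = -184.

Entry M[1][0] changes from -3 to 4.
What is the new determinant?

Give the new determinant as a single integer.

det is linear in row 1: changing M[1][0] by delta changes det by delta * cofactor(1,0).
Cofactor C_10 = (-1)^(1+0) * minor(1,0) = 13
Entry delta = 4 - -3 = 7
Det delta = 7 * 13 = 91
New det = -184 + 91 = -93

Answer: -93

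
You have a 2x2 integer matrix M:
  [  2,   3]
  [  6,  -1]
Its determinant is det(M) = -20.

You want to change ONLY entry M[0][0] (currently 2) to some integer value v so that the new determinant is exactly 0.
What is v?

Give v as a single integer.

det is linear in entry M[0][0]: det = old_det + (v - 2) * C_00
Cofactor C_00 = -1
Want det = 0: -20 + (v - 2) * -1 = 0
  (v - 2) = 20 / -1 = -20
  v = 2 + (-20) = -18

Answer: -18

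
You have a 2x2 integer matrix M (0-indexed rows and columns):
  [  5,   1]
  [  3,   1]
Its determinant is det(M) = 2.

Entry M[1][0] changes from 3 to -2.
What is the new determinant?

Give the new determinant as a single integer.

det is linear in row 1: changing M[1][0] by delta changes det by delta * cofactor(1,0).
Cofactor C_10 = (-1)^(1+0) * minor(1,0) = -1
Entry delta = -2 - 3 = -5
Det delta = -5 * -1 = 5
New det = 2 + 5 = 7

Answer: 7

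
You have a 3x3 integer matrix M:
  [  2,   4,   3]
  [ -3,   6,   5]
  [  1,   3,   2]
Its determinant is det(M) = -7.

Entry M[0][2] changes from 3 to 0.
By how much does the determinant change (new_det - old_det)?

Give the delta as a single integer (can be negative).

Cofactor C_02 = -15
Entry delta = 0 - 3 = -3
Det delta = entry_delta * cofactor = -3 * -15 = 45

Answer: 45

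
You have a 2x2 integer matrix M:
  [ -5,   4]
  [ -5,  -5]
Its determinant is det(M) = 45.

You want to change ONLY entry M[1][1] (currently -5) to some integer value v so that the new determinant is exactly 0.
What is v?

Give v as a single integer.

Answer: 4

Derivation:
det is linear in entry M[1][1]: det = old_det + (v - -5) * C_11
Cofactor C_11 = -5
Want det = 0: 45 + (v - -5) * -5 = 0
  (v - -5) = -45 / -5 = 9
  v = -5 + (9) = 4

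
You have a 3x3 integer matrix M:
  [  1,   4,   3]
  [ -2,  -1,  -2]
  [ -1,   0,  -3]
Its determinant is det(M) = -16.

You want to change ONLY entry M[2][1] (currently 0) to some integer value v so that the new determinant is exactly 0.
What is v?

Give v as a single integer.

det is linear in entry M[2][1]: det = old_det + (v - 0) * C_21
Cofactor C_21 = -4
Want det = 0: -16 + (v - 0) * -4 = 0
  (v - 0) = 16 / -4 = -4
  v = 0 + (-4) = -4

Answer: -4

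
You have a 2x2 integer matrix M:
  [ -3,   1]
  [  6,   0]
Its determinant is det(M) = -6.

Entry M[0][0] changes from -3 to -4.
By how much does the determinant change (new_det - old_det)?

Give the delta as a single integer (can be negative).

Cofactor C_00 = 0
Entry delta = -4 - -3 = -1
Det delta = entry_delta * cofactor = -1 * 0 = 0

Answer: 0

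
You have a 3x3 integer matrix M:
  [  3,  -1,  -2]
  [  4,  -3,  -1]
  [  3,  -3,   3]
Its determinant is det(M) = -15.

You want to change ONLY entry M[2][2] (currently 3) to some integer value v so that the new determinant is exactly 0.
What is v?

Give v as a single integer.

Answer: 0

Derivation:
det is linear in entry M[2][2]: det = old_det + (v - 3) * C_22
Cofactor C_22 = -5
Want det = 0: -15 + (v - 3) * -5 = 0
  (v - 3) = 15 / -5 = -3
  v = 3 + (-3) = 0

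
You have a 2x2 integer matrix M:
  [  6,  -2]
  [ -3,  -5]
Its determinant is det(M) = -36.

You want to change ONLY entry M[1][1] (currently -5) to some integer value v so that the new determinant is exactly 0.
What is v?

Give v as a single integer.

det is linear in entry M[1][1]: det = old_det + (v - -5) * C_11
Cofactor C_11 = 6
Want det = 0: -36 + (v - -5) * 6 = 0
  (v - -5) = 36 / 6 = 6
  v = -5 + (6) = 1

Answer: 1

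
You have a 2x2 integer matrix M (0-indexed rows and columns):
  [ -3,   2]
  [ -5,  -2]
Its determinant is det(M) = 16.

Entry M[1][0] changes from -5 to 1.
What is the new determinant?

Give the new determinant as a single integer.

Answer: 4

Derivation:
det is linear in row 1: changing M[1][0] by delta changes det by delta * cofactor(1,0).
Cofactor C_10 = (-1)^(1+0) * minor(1,0) = -2
Entry delta = 1 - -5 = 6
Det delta = 6 * -2 = -12
New det = 16 + -12 = 4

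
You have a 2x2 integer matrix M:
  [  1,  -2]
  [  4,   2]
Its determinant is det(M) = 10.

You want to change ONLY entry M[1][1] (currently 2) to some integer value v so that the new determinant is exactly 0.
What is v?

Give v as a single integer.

Answer: -8

Derivation:
det is linear in entry M[1][1]: det = old_det + (v - 2) * C_11
Cofactor C_11 = 1
Want det = 0: 10 + (v - 2) * 1 = 0
  (v - 2) = -10 / 1 = -10
  v = 2 + (-10) = -8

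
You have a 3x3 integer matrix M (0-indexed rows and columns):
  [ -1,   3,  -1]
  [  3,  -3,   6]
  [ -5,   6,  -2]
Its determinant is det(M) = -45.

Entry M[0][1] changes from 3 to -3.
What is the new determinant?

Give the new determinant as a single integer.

Answer: 99

Derivation:
det is linear in row 0: changing M[0][1] by delta changes det by delta * cofactor(0,1).
Cofactor C_01 = (-1)^(0+1) * minor(0,1) = -24
Entry delta = -3 - 3 = -6
Det delta = -6 * -24 = 144
New det = -45 + 144 = 99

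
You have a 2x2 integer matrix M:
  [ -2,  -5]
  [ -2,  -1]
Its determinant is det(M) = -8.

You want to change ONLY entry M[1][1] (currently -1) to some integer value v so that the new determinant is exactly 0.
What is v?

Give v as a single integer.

det is linear in entry M[1][1]: det = old_det + (v - -1) * C_11
Cofactor C_11 = -2
Want det = 0: -8 + (v - -1) * -2 = 0
  (v - -1) = 8 / -2 = -4
  v = -1 + (-4) = -5

Answer: -5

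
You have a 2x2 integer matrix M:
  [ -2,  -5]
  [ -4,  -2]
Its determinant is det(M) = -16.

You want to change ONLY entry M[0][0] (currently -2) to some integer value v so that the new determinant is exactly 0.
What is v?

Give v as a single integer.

Answer: -10

Derivation:
det is linear in entry M[0][0]: det = old_det + (v - -2) * C_00
Cofactor C_00 = -2
Want det = 0: -16 + (v - -2) * -2 = 0
  (v - -2) = 16 / -2 = -8
  v = -2 + (-8) = -10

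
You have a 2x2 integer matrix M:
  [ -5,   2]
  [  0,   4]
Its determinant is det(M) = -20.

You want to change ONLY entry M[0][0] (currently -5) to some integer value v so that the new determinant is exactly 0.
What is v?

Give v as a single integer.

det is linear in entry M[0][0]: det = old_det + (v - -5) * C_00
Cofactor C_00 = 4
Want det = 0: -20 + (v - -5) * 4 = 0
  (v - -5) = 20 / 4 = 5
  v = -5 + (5) = 0

Answer: 0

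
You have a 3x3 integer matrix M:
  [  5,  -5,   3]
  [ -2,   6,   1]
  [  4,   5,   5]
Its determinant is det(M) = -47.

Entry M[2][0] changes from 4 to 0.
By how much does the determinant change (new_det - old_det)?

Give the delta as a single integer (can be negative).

Cofactor C_20 = -23
Entry delta = 0 - 4 = -4
Det delta = entry_delta * cofactor = -4 * -23 = 92

Answer: 92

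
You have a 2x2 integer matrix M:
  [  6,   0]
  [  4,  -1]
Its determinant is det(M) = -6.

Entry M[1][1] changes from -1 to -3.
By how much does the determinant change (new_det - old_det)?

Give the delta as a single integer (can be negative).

Cofactor C_11 = 6
Entry delta = -3 - -1 = -2
Det delta = entry_delta * cofactor = -2 * 6 = -12

Answer: -12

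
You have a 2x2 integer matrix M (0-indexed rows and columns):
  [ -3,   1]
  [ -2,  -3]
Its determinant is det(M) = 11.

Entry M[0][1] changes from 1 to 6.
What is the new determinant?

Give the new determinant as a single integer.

det is linear in row 0: changing M[0][1] by delta changes det by delta * cofactor(0,1).
Cofactor C_01 = (-1)^(0+1) * minor(0,1) = 2
Entry delta = 6 - 1 = 5
Det delta = 5 * 2 = 10
New det = 11 + 10 = 21

Answer: 21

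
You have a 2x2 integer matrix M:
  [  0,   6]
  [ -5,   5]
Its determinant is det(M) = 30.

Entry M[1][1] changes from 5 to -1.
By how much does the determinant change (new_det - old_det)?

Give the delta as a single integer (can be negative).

Cofactor C_11 = 0
Entry delta = -1 - 5 = -6
Det delta = entry_delta * cofactor = -6 * 0 = 0

Answer: 0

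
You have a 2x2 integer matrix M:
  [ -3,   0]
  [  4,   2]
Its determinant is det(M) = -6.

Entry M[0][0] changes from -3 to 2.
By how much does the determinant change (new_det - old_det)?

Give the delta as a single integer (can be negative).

Answer: 10

Derivation:
Cofactor C_00 = 2
Entry delta = 2 - -3 = 5
Det delta = entry_delta * cofactor = 5 * 2 = 10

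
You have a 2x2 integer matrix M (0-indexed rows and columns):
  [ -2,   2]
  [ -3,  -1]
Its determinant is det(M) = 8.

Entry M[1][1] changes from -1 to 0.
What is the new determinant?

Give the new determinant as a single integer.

det is linear in row 1: changing M[1][1] by delta changes det by delta * cofactor(1,1).
Cofactor C_11 = (-1)^(1+1) * minor(1,1) = -2
Entry delta = 0 - -1 = 1
Det delta = 1 * -2 = -2
New det = 8 + -2 = 6

Answer: 6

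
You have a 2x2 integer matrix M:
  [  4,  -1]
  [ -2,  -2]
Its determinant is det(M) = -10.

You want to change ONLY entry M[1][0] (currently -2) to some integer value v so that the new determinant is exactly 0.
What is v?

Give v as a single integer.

det is linear in entry M[1][0]: det = old_det + (v - -2) * C_10
Cofactor C_10 = 1
Want det = 0: -10 + (v - -2) * 1 = 0
  (v - -2) = 10 / 1 = 10
  v = -2 + (10) = 8

Answer: 8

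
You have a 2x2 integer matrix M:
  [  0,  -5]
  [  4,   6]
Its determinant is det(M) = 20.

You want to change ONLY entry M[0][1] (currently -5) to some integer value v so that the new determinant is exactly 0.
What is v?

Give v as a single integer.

det is linear in entry M[0][1]: det = old_det + (v - -5) * C_01
Cofactor C_01 = -4
Want det = 0: 20 + (v - -5) * -4 = 0
  (v - -5) = -20 / -4 = 5
  v = -5 + (5) = 0

Answer: 0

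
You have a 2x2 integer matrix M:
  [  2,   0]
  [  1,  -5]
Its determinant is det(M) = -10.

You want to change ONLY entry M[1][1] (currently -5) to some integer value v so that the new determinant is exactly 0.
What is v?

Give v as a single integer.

det is linear in entry M[1][1]: det = old_det + (v - -5) * C_11
Cofactor C_11 = 2
Want det = 0: -10 + (v - -5) * 2 = 0
  (v - -5) = 10 / 2 = 5
  v = -5 + (5) = 0

Answer: 0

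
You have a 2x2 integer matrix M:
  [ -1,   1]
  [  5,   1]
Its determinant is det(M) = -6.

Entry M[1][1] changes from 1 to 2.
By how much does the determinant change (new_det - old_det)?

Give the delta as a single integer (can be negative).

Cofactor C_11 = -1
Entry delta = 2 - 1 = 1
Det delta = entry_delta * cofactor = 1 * -1 = -1

Answer: -1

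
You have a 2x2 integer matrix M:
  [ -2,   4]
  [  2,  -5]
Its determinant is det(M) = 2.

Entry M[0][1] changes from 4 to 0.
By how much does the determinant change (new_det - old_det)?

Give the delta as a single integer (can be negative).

Cofactor C_01 = -2
Entry delta = 0 - 4 = -4
Det delta = entry_delta * cofactor = -4 * -2 = 8

Answer: 8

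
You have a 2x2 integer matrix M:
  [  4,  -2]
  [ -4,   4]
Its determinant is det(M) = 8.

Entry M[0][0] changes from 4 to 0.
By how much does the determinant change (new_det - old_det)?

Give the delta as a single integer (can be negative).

Cofactor C_00 = 4
Entry delta = 0 - 4 = -4
Det delta = entry_delta * cofactor = -4 * 4 = -16

Answer: -16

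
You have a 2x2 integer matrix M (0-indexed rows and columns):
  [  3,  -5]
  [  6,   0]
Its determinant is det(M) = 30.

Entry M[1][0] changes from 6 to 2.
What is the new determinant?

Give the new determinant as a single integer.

det is linear in row 1: changing M[1][0] by delta changes det by delta * cofactor(1,0).
Cofactor C_10 = (-1)^(1+0) * minor(1,0) = 5
Entry delta = 2 - 6 = -4
Det delta = -4 * 5 = -20
New det = 30 + -20 = 10

Answer: 10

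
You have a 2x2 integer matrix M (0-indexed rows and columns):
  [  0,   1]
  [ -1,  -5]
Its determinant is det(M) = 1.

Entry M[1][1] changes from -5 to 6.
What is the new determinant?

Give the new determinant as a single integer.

det is linear in row 1: changing M[1][1] by delta changes det by delta * cofactor(1,1).
Cofactor C_11 = (-1)^(1+1) * minor(1,1) = 0
Entry delta = 6 - -5 = 11
Det delta = 11 * 0 = 0
New det = 1 + 0 = 1

Answer: 1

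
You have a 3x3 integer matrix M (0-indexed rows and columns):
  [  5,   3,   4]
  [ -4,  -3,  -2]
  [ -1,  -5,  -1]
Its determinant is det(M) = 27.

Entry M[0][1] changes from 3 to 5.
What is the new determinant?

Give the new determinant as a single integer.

Answer: 23

Derivation:
det is linear in row 0: changing M[0][1] by delta changes det by delta * cofactor(0,1).
Cofactor C_01 = (-1)^(0+1) * minor(0,1) = -2
Entry delta = 5 - 3 = 2
Det delta = 2 * -2 = -4
New det = 27 + -4 = 23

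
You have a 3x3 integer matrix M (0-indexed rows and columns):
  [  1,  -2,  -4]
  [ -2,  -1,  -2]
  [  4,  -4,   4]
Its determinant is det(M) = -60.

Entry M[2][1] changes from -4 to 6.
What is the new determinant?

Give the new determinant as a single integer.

Answer: 40

Derivation:
det is linear in row 2: changing M[2][1] by delta changes det by delta * cofactor(2,1).
Cofactor C_21 = (-1)^(2+1) * minor(2,1) = 10
Entry delta = 6 - -4 = 10
Det delta = 10 * 10 = 100
New det = -60 + 100 = 40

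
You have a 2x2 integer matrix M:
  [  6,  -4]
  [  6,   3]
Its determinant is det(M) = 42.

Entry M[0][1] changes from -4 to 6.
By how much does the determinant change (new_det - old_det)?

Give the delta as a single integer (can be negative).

Answer: -60

Derivation:
Cofactor C_01 = -6
Entry delta = 6 - -4 = 10
Det delta = entry_delta * cofactor = 10 * -6 = -60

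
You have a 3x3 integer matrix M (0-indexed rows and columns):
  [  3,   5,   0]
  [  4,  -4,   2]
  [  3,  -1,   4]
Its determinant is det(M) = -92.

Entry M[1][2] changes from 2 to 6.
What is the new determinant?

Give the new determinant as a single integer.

det is linear in row 1: changing M[1][2] by delta changes det by delta * cofactor(1,2).
Cofactor C_12 = (-1)^(1+2) * minor(1,2) = 18
Entry delta = 6 - 2 = 4
Det delta = 4 * 18 = 72
New det = -92 + 72 = -20

Answer: -20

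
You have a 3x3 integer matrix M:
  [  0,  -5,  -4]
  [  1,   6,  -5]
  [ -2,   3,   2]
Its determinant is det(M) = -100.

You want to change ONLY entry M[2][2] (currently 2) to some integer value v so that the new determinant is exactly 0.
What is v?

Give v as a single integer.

det is linear in entry M[2][2]: det = old_det + (v - 2) * C_22
Cofactor C_22 = 5
Want det = 0: -100 + (v - 2) * 5 = 0
  (v - 2) = 100 / 5 = 20
  v = 2 + (20) = 22

Answer: 22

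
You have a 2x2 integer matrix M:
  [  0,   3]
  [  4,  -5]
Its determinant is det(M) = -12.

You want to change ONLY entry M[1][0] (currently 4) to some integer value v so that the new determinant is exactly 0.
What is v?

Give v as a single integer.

det is linear in entry M[1][0]: det = old_det + (v - 4) * C_10
Cofactor C_10 = -3
Want det = 0: -12 + (v - 4) * -3 = 0
  (v - 4) = 12 / -3 = -4
  v = 4 + (-4) = 0

Answer: 0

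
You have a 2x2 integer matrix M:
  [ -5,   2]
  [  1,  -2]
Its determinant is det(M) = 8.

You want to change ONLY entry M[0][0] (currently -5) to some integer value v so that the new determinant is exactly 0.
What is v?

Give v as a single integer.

det is linear in entry M[0][0]: det = old_det + (v - -5) * C_00
Cofactor C_00 = -2
Want det = 0: 8 + (v - -5) * -2 = 0
  (v - -5) = -8 / -2 = 4
  v = -5 + (4) = -1

Answer: -1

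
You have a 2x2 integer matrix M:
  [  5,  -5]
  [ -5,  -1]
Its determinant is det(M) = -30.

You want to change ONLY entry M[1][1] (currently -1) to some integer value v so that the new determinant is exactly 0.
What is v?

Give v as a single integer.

Answer: 5

Derivation:
det is linear in entry M[1][1]: det = old_det + (v - -1) * C_11
Cofactor C_11 = 5
Want det = 0: -30 + (v - -1) * 5 = 0
  (v - -1) = 30 / 5 = 6
  v = -1 + (6) = 5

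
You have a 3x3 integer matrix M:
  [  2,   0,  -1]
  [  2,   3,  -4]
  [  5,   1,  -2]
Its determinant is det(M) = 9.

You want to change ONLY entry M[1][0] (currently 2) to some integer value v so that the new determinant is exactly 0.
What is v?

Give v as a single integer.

det is linear in entry M[1][0]: det = old_det + (v - 2) * C_10
Cofactor C_10 = -1
Want det = 0: 9 + (v - 2) * -1 = 0
  (v - 2) = -9 / -1 = 9
  v = 2 + (9) = 11

Answer: 11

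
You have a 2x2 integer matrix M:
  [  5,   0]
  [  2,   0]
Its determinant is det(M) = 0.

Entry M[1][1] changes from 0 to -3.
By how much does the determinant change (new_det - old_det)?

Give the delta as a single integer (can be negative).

Answer: -15

Derivation:
Cofactor C_11 = 5
Entry delta = -3 - 0 = -3
Det delta = entry_delta * cofactor = -3 * 5 = -15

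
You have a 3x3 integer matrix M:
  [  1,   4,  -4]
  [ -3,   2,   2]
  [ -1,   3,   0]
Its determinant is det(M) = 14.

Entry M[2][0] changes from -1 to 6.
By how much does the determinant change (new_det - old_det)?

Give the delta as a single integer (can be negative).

Answer: 112

Derivation:
Cofactor C_20 = 16
Entry delta = 6 - -1 = 7
Det delta = entry_delta * cofactor = 7 * 16 = 112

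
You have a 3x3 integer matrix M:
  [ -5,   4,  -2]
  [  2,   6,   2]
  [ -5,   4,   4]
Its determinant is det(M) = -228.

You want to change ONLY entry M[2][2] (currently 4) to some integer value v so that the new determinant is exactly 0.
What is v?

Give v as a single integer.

det is linear in entry M[2][2]: det = old_det + (v - 4) * C_22
Cofactor C_22 = -38
Want det = 0: -228 + (v - 4) * -38 = 0
  (v - 4) = 228 / -38 = -6
  v = 4 + (-6) = -2

Answer: -2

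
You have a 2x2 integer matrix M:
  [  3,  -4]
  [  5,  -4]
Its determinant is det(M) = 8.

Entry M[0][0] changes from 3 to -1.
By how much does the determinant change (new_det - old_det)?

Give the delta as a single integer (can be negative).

Answer: 16

Derivation:
Cofactor C_00 = -4
Entry delta = -1 - 3 = -4
Det delta = entry_delta * cofactor = -4 * -4 = 16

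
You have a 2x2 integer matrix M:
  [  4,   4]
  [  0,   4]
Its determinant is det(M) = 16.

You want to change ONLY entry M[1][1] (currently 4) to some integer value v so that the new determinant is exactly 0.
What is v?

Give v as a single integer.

det is linear in entry M[1][1]: det = old_det + (v - 4) * C_11
Cofactor C_11 = 4
Want det = 0: 16 + (v - 4) * 4 = 0
  (v - 4) = -16 / 4 = -4
  v = 4 + (-4) = 0

Answer: 0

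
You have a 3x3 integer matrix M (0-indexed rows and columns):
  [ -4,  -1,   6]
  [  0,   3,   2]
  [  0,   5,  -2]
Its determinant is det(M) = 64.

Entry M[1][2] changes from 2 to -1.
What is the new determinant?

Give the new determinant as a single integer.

det is linear in row 1: changing M[1][2] by delta changes det by delta * cofactor(1,2).
Cofactor C_12 = (-1)^(1+2) * minor(1,2) = 20
Entry delta = -1 - 2 = -3
Det delta = -3 * 20 = -60
New det = 64 + -60 = 4

Answer: 4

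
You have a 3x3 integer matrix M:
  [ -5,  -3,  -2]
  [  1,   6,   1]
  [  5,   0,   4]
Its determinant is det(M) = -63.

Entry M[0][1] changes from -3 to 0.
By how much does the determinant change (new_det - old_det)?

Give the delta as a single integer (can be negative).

Cofactor C_01 = 1
Entry delta = 0 - -3 = 3
Det delta = entry_delta * cofactor = 3 * 1 = 3

Answer: 3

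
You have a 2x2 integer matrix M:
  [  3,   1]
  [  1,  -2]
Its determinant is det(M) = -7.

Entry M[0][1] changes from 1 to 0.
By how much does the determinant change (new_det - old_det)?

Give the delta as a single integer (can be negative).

Answer: 1

Derivation:
Cofactor C_01 = -1
Entry delta = 0 - 1 = -1
Det delta = entry_delta * cofactor = -1 * -1 = 1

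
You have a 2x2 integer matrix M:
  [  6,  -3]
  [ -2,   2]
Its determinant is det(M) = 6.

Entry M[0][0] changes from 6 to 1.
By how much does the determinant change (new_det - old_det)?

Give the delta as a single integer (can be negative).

Answer: -10

Derivation:
Cofactor C_00 = 2
Entry delta = 1 - 6 = -5
Det delta = entry_delta * cofactor = -5 * 2 = -10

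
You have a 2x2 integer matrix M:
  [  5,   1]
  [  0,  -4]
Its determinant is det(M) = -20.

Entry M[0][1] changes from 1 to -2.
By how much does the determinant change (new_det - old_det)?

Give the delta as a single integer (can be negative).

Answer: 0

Derivation:
Cofactor C_01 = 0
Entry delta = -2 - 1 = -3
Det delta = entry_delta * cofactor = -3 * 0 = 0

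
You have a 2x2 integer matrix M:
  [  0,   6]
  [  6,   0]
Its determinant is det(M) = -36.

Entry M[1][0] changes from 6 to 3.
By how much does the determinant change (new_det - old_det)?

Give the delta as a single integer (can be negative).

Cofactor C_10 = -6
Entry delta = 3 - 6 = -3
Det delta = entry_delta * cofactor = -3 * -6 = 18

Answer: 18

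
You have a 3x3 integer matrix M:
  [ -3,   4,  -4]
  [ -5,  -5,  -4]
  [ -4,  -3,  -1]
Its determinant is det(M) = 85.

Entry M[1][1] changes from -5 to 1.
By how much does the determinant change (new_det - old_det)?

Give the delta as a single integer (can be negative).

Cofactor C_11 = -13
Entry delta = 1 - -5 = 6
Det delta = entry_delta * cofactor = 6 * -13 = -78

Answer: -78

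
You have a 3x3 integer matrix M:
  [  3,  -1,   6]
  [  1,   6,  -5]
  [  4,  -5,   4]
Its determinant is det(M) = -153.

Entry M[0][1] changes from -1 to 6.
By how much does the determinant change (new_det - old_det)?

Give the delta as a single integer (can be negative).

Cofactor C_01 = -24
Entry delta = 6 - -1 = 7
Det delta = entry_delta * cofactor = 7 * -24 = -168

Answer: -168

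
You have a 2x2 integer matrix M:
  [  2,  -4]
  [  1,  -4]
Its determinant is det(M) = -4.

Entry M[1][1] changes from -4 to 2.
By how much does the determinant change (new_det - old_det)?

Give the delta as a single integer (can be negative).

Cofactor C_11 = 2
Entry delta = 2 - -4 = 6
Det delta = entry_delta * cofactor = 6 * 2 = 12

Answer: 12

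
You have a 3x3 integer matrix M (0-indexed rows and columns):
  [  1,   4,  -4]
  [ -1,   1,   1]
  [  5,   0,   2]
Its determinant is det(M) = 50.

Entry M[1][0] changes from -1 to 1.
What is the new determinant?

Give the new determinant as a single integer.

Answer: 34

Derivation:
det is linear in row 1: changing M[1][0] by delta changes det by delta * cofactor(1,0).
Cofactor C_10 = (-1)^(1+0) * minor(1,0) = -8
Entry delta = 1 - -1 = 2
Det delta = 2 * -8 = -16
New det = 50 + -16 = 34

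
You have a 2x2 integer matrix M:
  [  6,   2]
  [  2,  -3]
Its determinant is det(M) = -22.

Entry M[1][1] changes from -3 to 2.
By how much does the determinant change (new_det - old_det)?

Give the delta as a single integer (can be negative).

Cofactor C_11 = 6
Entry delta = 2 - -3 = 5
Det delta = entry_delta * cofactor = 5 * 6 = 30

Answer: 30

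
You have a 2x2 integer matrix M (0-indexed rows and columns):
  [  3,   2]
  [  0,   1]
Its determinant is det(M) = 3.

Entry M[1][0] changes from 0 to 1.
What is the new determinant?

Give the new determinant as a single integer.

Answer: 1

Derivation:
det is linear in row 1: changing M[1][0] by delta changes det by delta * cofactor(1,0).
Cofactor C_10 = (-1)^(1+0) * minor(1,0) = -2
Entry delta = 1 - 0 = 1
Det delta = 1 * -2 = -2
New det = 3 + -2 = 1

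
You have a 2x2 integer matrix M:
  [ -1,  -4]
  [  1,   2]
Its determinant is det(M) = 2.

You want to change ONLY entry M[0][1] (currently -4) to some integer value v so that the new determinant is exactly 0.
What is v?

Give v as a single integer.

Answer: -2

Derivation:
det is linear in entry M[0][1]: det = old_det + (v - -4) * C_01
Cofactor C_01 = -1
Want det = 0: 2 + (v - -4) * -1 = 0
  (v - -4) = -2 / -1 = 2
  v = -4 + (2) = -2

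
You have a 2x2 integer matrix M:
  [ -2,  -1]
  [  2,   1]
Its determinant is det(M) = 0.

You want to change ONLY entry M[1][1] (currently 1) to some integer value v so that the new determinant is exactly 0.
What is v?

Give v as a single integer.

Answer: 1

Derivation:
det is linear in entry M[1][1]: det = old_det + (v - 1) * C_11
Cofactor C_11 = -2
Want det = 0: 0 + (v - 1) * -2 = 0
  (v - 1) = 0 / -2 = 0
  v = 1 + (0) = 1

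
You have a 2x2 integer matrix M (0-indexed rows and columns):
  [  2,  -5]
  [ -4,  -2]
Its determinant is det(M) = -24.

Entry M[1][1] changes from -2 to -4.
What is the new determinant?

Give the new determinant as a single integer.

det is linear in row 1: changing M[1][1] by delta changes det by delta * cofactor(1,1).
Cofactor C_11 = (-1)^(1+1) * minor(1,1) = 2
Entry delta = -4 - -2 = -2
Det delta = -2 * 2 = -4
New det = -24 + -4 = -28

Answer: -28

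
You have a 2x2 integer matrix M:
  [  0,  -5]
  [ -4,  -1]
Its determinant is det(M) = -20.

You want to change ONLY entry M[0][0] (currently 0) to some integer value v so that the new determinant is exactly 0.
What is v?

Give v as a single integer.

det is linear in entry M[0][0]: det = old_det + (v - 0) * C_00
Cofactor C_00 = -1
Want det = 0: -20 + (v - 0) * -1 = 0
  (v - 0) = 20 / -1 = -20
  v = 0 + (-20) = -20

Answer: -20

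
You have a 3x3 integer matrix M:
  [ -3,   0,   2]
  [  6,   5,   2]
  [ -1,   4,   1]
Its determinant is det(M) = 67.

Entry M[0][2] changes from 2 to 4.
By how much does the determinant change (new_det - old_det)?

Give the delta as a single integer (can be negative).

Cofactor C_02 = 29
Entry delta = 4 - 2 = 2
Det delta = entry_delta * cofactor = 2 * 29 = 58

Answer: 58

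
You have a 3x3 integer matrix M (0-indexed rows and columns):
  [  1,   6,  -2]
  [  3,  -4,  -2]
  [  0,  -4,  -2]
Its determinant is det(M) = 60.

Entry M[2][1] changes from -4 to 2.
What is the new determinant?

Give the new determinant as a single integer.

det is linear in row 2: changing M[2][1] by delta changes det by delta * cofactor(2,1).
Cofactor C_21 = (-1)^(2+1) * minor(2,1) = -4
Entry delta = 2 - -4 = 6
Det delta = 6 * -4 = -24
New det = 60 + -24 = 36

Answer: 36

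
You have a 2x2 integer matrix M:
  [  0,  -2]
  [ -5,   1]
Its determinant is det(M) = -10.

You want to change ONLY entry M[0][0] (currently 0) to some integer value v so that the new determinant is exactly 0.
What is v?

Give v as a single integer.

det is linear in entry M[0][0]: det = old_det + (v - 0) * C_00
Cofactor C_00 = 1
Want det = 0: -10 + (v - 0) * 1 = 0
  (v - 0) = 10 / 1 = 10
  v = 0 + (10) = 10

Answer: 10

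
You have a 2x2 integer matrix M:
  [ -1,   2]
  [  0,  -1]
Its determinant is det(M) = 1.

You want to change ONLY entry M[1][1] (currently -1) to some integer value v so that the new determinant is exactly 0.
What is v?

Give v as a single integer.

Answer: 0

Derivation:
det is linear in entry M[1][1]: det = old_det + (v - -1) * C_11
Cofactor C_11 = -1
Want det = 0: 1 + (v - -1) * -1 = 0
  (v - -1) = -1 / -1 = 1
  v = -1 + (1) = 0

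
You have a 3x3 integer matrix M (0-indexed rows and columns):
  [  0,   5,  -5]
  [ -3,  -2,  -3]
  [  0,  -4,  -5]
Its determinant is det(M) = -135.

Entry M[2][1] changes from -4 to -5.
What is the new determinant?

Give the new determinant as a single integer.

Answer: -150

Derivation:
det is linear in row 2: changing M[2][1] by delta changes det by delta * cofactor(2,1).
Cofactor C_21 = (-1)^(2+1) * minor(2,1) = 15
Entry delta = -5 - -4 = -1
Det delta = -1 * 15 = -15
New det = -135 + -15 = -150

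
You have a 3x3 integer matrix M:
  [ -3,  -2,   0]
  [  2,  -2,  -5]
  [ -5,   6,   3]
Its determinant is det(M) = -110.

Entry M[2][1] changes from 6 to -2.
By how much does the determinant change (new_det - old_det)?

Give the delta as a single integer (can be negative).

Cofactor C_21 = -15
Entry delta = -2 - 6 = -8
Det delta = entry_delta * cofactor = -8 * -15 = 120

Answer: 120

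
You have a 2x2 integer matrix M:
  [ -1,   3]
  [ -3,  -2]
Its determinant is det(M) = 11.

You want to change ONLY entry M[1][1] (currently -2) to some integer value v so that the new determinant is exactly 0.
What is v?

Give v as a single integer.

det is linear in entry M[1][1]: det = old_det + (v - -2) * C_11
Cofactor C_11 = -1
Want det = 0: 11 + (v - -2) * -1 = 0
  (v - -2) = -11 / -1 = 11
  v = -2 + (11) = 9

Answer: 9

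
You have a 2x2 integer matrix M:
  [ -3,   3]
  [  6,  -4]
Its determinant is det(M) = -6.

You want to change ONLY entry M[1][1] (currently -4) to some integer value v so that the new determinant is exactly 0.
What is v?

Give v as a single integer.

det is linear in entry M[1][1]: det = old_det + (v - -4) * C_11
Cofactor C_11 = -3
Want det = 0: -6 + (v - -4) * -3 = 0
  (v - -4) = 6 / -3 = -2
  v = -4 + (-2) = -6

Answer: -6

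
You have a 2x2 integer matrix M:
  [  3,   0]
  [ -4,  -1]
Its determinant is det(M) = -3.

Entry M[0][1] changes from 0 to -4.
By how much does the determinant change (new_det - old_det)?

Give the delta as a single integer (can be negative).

Cofactor C_01 = 4
Entry delta = -4 - 0 = -4
Det delta = entry_delta * cofactor = -4 * 4 = -16

Answer: -16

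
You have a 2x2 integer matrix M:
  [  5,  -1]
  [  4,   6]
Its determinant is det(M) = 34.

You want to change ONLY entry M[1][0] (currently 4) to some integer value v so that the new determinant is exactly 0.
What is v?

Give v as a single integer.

det is linear in entry M[1][0]: det = old_det + (v - 4) * C_10
Cofactor C_10 = 1
Want det = 0: 34 + (v - 4) * 1 = 0
  (v - 4) = -34 / 1 = -34
  v = 4 + (-34) = -30

Answer: -30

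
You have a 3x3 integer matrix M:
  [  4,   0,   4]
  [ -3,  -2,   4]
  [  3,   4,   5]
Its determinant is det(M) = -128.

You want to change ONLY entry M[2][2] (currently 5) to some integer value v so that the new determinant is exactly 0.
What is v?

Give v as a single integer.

Answer: -11

Derivation:
det is linear in entry M[2][2]: det = old_det + (v - 5) * C_22
Cofactor C_22 = -8
Want det = 0: -128 + (v - 5) * -8 = 0
  (v - 5) = 128 / -8 = -16
  v = 5 + (-16) = -11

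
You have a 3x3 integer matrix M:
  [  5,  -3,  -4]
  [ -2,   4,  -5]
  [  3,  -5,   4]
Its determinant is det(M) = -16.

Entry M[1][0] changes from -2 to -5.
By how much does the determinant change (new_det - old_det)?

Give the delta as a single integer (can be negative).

Answer: -96

Derivation:
Cofactor C_10 = 32
Entry delta = -5 - -2 = -3
Det delta = entry_delta * cofactor = -3 * 32 = -96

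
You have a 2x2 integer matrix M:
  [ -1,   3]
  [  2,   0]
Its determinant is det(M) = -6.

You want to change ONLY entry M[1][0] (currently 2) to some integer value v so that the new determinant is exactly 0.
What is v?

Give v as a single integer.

det is linear in entry M[1][0]: det = old_det + (v - 2) * C_10
Cofactor C_10 = -3
Want det = 0: -6 + (v - 2) * -3 = 0
  (v - 2) = 6 / -3 = -2
  v = 2 + (-2) = 0

Answer: 0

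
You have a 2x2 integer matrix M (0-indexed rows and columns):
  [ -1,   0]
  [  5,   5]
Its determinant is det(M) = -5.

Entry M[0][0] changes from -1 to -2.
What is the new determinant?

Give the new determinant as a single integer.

det is linear in row 0: changing M[0][0] by delta changes det by delta * cofactor(0,0).
Cofactor C_00 = (-1)^(0+0) * minor(0,0) = 5
Entry delta = -2 - -1 = -1
Det delta = -1 * 5 = -5
New det = -5 + -5 = -10

Answer: -10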